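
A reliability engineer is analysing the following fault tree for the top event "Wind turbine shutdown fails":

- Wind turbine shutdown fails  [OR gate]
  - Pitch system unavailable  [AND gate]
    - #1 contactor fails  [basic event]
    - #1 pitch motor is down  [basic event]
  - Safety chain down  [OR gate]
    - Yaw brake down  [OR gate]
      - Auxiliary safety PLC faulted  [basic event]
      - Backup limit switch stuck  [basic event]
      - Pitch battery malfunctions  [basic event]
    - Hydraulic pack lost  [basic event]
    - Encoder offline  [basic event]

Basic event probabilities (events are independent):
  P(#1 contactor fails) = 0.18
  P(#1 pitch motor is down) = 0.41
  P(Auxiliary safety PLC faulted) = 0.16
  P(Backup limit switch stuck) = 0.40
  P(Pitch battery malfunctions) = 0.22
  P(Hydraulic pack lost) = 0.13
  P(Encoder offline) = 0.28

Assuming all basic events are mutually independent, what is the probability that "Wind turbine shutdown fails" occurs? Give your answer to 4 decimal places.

P(Pitch system unavailable) [AND] = 0.18 × 0.41 = 0.073800
P(Yaw brake down) [OR] = 1 − (1−0.16) × (1−0.40) × (1−0.22) = 0.606880
P(Safety chain down) [OR] = 1 − (1−0.606880) × (1−0.13) × (1−0.28) = 0.753750
P(Wind turbine shutdown fails) [OR] = 1 − (1−0.073800) × (1−0.753750) = 0.771923
Rounded to 4 decimal places: P(Wind turbine shutdown fails) ≈ 0.7719.

0.7719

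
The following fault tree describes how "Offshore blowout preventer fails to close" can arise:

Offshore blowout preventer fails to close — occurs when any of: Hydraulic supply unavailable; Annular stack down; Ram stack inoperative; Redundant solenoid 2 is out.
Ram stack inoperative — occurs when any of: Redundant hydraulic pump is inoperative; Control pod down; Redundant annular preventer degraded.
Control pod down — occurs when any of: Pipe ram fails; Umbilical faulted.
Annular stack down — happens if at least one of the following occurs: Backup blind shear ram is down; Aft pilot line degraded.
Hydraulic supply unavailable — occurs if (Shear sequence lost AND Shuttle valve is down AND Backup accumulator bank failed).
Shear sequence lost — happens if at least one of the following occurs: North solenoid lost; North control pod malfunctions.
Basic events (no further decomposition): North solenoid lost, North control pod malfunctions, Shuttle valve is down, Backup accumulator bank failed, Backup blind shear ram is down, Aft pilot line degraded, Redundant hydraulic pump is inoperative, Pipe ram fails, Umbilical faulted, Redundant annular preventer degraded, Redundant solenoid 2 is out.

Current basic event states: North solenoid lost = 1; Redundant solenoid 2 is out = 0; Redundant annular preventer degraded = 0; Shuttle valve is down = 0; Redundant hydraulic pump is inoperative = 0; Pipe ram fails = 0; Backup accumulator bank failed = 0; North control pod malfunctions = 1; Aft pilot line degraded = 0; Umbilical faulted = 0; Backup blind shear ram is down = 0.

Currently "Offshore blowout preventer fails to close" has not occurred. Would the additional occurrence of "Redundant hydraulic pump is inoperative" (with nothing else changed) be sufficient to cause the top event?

Counterfactual: set "Redundant hydraulic pump is inoperative" to occurred.
Shear sequence lost [OR]: North solenoid lost=occurs, North control pod malfunctions=occurs → at least one input occurs → occurs.
Hydraulic supply unavailable [AND]: Shear sequence lost=occurs, Shuttle valve is down=not, Backup accumulator bank failed=not → not all inputs occur → does not occur.
Annular stack down [OR]: Backup blind shear ram is down=not, Aft pilot line degraded=not → no input occurs → does not occur.
Control pod down [OR]: Pipe ram fails=not, Umbilical faulted=not → no input occurs → does not occur.
Ram stack inoperative [OR]: Redundant hydraulic pump is inoperative=occurs, Control pod down=not, Redundant annular preventer degraded=not → at least one input occurs → occurs.
Offshore blowout preventer fails to close [OR]: Hydraulic supply unavailable=not, Annular stack down=not, Ram stack inoperative=occurs, Redundant solenoid 2 is out=not → at least one input occurs → occurs.

Yes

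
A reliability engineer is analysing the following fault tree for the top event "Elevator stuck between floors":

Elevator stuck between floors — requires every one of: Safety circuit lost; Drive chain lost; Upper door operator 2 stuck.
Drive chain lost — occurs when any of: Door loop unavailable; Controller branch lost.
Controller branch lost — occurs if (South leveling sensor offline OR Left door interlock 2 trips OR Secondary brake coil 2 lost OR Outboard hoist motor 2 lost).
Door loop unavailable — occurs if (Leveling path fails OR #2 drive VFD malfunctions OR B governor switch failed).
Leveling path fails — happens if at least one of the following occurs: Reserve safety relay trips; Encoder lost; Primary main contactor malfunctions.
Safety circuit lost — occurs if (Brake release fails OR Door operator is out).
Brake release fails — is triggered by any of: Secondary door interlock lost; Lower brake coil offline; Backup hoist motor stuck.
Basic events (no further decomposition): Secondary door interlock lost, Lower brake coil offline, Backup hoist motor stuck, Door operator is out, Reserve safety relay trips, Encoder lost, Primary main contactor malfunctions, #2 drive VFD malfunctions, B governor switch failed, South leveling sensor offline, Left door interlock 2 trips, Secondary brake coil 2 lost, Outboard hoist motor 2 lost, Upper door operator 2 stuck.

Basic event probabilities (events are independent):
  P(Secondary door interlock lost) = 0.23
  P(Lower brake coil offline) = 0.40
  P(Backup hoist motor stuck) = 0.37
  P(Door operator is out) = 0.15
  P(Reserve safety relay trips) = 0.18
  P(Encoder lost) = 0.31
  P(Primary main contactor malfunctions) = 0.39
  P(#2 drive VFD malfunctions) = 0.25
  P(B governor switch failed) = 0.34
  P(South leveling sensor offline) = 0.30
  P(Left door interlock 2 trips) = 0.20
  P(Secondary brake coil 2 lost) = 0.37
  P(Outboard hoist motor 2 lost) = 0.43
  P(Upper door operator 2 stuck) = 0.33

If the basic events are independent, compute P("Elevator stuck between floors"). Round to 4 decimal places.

P(Brake release fails) [OR] = 1 − (1−0.23) × (1−0.40) × (1−0.37) = 0.708940
P(Safety circuit lost) [OR] = 1 − (1−0.708940) × (1−0.15) = 0.752599
P(Leveling path fails) [OR] = 1 − (1−0.18) × (1−0.31) × (1−0.39) = 0.654862
P(Door loop unavailable) [OR] = 1 − (1−0.654862) × (1−0.25) × (1−0.34) = 0.829157
P(Controller branch lost) [OR] = 1 − (1−0.30) × (1−0.20) × (1−0.37) × (1−0.43) = 0.798904
P(Drive chain lost) [OR] = 1 − (1−0.829157) × (1−0.798904) = 0.965644
P(Elevator stuck between floors) [AND] = 0.752599 × 0.965644 × 0.33 = 0.239825
Rounded to 4 decimal places: P(Elevator stuck between floors) ≈ 0.2398.

0.2398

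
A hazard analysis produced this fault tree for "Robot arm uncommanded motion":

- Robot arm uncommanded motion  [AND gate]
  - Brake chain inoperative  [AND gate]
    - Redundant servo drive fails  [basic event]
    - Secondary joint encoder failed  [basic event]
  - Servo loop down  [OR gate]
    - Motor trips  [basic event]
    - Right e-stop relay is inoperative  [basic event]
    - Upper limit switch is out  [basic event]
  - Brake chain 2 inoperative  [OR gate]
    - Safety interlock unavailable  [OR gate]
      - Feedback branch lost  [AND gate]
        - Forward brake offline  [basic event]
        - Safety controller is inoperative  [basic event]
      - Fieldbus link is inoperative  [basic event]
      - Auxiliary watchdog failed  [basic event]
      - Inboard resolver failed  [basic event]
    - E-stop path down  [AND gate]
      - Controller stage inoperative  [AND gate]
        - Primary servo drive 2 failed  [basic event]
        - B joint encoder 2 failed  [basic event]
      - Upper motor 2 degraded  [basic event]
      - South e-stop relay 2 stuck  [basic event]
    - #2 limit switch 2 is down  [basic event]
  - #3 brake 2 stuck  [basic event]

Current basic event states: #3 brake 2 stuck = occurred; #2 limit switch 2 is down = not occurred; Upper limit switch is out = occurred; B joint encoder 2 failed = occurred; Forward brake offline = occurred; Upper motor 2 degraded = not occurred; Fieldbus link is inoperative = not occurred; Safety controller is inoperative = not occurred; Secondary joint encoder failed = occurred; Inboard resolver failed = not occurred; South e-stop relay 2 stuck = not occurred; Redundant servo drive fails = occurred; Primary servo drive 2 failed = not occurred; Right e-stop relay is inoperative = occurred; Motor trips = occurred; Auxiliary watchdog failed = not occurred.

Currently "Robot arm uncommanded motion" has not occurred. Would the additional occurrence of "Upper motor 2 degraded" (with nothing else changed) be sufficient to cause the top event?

Counterfactual: set "Upper motor 2 degraded" to occurred.
Brake chain inoperative [AND]: Redundant servo drive fails=occurs, Secondary joint encoder failed=occurs → all inputs occur → occurs.
Servo loop down [OR]: Motor trips=occurs, Right e-stop relay is inoperative=occurs, Upper limit switch is out=occurs → at least one input occurs → occurs.
Feedback branch lost [AND]: Forward brake offline=occurs, Safety controller is inoperative=not → not all inputs occur → does not occur.
Safety interlock unavailable [OR]: Feedback branch lost=not, Fieldbus link is inoperative=not, Auxiliary watchdog failed=not, Inboard resolver failed=not → no input occurs → does not occur.
Controller stage inoperative [AND]: Primary servo drive 2 failed=not, B joint encoder 2 failed=occurs → not all inputs occur → does not occur.
E-stop path down [AND]: Controller stage inoperative=not, Upper motor 2 degraded=occurs, South e-stop relay 2 stuck=not → not all inputs occur → does not occur.
Brake chain 2 inoperative [OR]: Safety interlock unavailable=not, E-stop path down=not, #2 limit switch 2 is down=not → no input occurs → does not occur.
Robot arm uncommanded motion [AND]: Brake chain inoperative=occurs, Servo loop down=occurs, Brake chain 2 inoperative=not, #3 brake 2 stuck=occurs → not all inputs occur → does not occur.

No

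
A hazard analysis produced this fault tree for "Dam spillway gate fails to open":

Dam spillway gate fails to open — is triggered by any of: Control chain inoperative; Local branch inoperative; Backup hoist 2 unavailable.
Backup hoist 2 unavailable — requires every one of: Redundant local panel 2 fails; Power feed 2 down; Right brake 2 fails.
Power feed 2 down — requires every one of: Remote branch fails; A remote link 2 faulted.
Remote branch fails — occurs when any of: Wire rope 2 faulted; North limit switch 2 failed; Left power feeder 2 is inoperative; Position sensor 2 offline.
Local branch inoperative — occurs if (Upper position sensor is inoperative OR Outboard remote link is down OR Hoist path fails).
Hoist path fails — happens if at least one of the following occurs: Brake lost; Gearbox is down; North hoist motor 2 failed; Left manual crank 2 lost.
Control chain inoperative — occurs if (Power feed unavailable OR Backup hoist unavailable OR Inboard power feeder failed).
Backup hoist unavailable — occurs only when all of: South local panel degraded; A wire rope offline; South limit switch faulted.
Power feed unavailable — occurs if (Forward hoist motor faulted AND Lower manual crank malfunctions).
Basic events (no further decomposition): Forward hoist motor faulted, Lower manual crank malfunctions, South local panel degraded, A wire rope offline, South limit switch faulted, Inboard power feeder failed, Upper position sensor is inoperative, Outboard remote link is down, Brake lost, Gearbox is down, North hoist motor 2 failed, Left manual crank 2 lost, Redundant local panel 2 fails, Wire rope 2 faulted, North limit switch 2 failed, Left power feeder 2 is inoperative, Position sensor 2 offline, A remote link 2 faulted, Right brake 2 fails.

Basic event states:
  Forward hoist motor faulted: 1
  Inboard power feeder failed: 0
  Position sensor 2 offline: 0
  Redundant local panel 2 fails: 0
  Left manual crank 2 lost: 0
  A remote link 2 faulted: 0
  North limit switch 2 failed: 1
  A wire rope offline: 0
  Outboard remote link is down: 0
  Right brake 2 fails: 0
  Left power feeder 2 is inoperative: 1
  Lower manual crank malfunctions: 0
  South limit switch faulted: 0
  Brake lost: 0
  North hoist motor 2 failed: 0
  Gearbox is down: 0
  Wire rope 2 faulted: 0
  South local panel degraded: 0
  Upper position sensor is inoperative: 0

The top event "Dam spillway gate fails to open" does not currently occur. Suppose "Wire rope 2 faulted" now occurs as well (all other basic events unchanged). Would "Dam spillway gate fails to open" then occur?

No

Counterfactual: set "Wire rope 2 faulted" to occurred.
Power feed unavailable [AND]: Forward hoist motor faulted=occurs, Lower manual crank malfunctions=not → not all inputs occur → does not occur.
Backup hoist unavailable [AND]: South local panel degraded=not, A wire rope offline=not, South limit switch faulted=not → not all inputs occur → does not occur.
Control chain inoperative [OR]: Power feed unavailable=not, Backup hoist unavailable=not, Inboard power feeder failed=not → no input occurs → does not occur.
Hoist path fails [OR]: Brake lost=not, Gearbox is down=not, North hoist motor 2 failed=not, Left manual crank 2 lost=not → no input occurs → does not occur.
Local branch inoperative [OR]: Upper position sensor is inoperative=not, Outboard remote link is down=not, Hoist path fails=not → no input occurs → does not occur.
Remote branch fails [OR]: Wire rope 2 faulted=occurs, North limit switch 2 failed=occurs, Left power feeder 2 is inoperative=occurs, Position sensor 2 offline=not → at least one input occurs → occurs.
Power feed 2 down [AND]: Remote branch fails=occurs, A remote link 2 faulted=not → not all inputs occur → does not occur.
Backup hoist 2 unavailable [AND]: Redundant local panel 2 fails=not, Power feed 2 down=not, Right brake 2 fails=not → not all inputs occur → does not occur.
Dam spillway gate fails to open [OR]: Control chain inoperative=not, Local branch inoperative=not, Backup hoist 2 unavailable=not → no input occurs → does not occur.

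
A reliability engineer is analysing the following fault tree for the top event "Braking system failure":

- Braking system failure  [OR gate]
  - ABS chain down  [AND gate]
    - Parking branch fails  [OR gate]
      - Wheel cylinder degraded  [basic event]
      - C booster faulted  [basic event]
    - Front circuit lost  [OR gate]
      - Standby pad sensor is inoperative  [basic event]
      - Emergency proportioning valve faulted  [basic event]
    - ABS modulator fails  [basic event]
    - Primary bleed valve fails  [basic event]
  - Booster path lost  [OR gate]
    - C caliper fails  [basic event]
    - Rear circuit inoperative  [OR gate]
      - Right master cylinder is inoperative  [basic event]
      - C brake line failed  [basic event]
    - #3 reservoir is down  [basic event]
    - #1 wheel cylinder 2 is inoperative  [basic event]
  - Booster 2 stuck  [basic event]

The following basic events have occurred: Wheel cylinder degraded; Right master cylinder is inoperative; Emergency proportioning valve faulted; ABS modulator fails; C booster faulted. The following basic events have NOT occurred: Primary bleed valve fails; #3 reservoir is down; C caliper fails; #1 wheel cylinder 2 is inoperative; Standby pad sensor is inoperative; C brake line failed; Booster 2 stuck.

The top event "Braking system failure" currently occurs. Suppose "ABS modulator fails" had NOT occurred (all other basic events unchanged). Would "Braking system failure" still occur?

Counterfactual: set "ABS modulator fails" to not occurred.
Parking branch fails [OR]: Wheel cylinder degraded=occurs, C booster faulted=occurs → at least one input occurs → occurs.
Front circuit lost [OR]: Standby pad sensor is inoperative=not, Emergency proportioning valve faulted=occurs → at least one input occurs → occurs.
ABS chain down [AND]: Parking branch fails=occurs, Front circuit lost=occurs, ABS modulator fails=not, Primary bleed valve fails=not → not all inputs occur → does not occur.
Rear circuit inoperative [OR]: Right master cylinder is inoperative=occurs, C brake line failed=not → at least one input occurs → occurs.
Booster path lost [OR]: C caliper fails=not, Rear circuit inoperative=occurs, #3 reservoir is down=not, #1 wheel cylinder 2 is inoperative=not → at least one input occurs → occurs.
Braking system failure [OR]: ABS chain down=not, Booster path lost=occurs, Booster 2 stuck=not → at least one input occurs → occurs.

Yes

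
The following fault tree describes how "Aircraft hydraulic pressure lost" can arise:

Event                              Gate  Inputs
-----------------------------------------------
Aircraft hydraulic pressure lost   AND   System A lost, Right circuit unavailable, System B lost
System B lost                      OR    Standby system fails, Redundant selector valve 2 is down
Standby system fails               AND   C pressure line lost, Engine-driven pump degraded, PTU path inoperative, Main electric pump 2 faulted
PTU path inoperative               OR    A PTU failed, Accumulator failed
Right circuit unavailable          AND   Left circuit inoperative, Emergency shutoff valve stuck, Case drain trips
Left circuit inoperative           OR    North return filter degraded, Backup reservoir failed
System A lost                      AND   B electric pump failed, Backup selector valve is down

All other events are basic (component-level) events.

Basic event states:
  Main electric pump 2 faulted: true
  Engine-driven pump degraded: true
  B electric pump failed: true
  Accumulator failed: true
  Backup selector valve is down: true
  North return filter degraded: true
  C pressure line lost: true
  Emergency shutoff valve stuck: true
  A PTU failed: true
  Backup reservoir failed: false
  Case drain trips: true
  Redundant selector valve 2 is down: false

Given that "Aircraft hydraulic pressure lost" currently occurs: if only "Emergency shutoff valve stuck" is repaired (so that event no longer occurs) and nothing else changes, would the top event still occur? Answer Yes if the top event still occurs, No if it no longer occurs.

Counterfactual: set "Emergency shutoff valve stuck" to not occurred.
System A lost [AND]: B electric pump failed=occurs, Backup selector valve is down=occurs → all inputs occur → occurs.
Left circuit inoperative [OR]: North return filter degraded=occurs, Backup reservoir failed=not → at least one input occurs → occurs.
Right circuit unavailable [AND]: Left circuit inoperative=occurs, Emergency shutoff valve stuck=not, Case drain trips=occurs → not all inputs occur → does not occur.
PTU path inoperative [OR]: A PTU failed=occurs, Accumulator failed=occurs → at least one input occurs → occurs.
Standby system fails [AND]: C pressure line lost=occurs, Engine-driven pump degraded=occurs, PTU path inoperative=occurs, Main electric pump 2 faulted=occurs → all inputs occur → occurs.
System B lost [OR]: Standby system fails=occurs, Redundant selector valve 2 is down=not → at least one input occurs → occurs.
Aircraft hydraulic pressure lost [AND]: System A lost=occurs, Right circuit unavailable=not, System B lost=occurs → not all inputs occur → does not occur.

No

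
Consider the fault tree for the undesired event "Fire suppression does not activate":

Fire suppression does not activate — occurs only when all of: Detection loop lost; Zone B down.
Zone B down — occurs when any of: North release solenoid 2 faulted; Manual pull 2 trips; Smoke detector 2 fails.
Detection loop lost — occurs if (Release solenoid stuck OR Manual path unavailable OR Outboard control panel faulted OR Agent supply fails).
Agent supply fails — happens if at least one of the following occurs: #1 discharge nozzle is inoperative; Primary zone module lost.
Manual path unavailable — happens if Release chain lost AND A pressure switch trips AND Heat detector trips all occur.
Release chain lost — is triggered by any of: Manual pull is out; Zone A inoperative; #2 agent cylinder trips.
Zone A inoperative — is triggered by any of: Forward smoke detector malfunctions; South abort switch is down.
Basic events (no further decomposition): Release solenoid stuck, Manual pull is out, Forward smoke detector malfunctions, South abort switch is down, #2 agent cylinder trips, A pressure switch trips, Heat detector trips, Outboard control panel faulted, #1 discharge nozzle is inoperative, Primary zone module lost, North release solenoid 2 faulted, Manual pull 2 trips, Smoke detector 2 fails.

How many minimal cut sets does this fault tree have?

24

Zone A inoperative [OR]: union of children's cut sets → 2 cut set(s).
Release chain lost [OR]: union of children's cut sets → 4 cut set(s).
Manual path unavailable [AND]: one cut set from each child combined → 4 × 1 × 1 = 4 cut set(s).
Agent supply fails [OR]: union of children's cut sets → 2 cut set(s).
Detection loop lost [OR]: union of children's cut sets → 8 cut set(s).
Zone B down [OR]: union of children's cut sets → 3 cut set(s).
Fire suppression does not activate [AND]: one cut set from each child combined → 8 × 3 = 24 cut set(s).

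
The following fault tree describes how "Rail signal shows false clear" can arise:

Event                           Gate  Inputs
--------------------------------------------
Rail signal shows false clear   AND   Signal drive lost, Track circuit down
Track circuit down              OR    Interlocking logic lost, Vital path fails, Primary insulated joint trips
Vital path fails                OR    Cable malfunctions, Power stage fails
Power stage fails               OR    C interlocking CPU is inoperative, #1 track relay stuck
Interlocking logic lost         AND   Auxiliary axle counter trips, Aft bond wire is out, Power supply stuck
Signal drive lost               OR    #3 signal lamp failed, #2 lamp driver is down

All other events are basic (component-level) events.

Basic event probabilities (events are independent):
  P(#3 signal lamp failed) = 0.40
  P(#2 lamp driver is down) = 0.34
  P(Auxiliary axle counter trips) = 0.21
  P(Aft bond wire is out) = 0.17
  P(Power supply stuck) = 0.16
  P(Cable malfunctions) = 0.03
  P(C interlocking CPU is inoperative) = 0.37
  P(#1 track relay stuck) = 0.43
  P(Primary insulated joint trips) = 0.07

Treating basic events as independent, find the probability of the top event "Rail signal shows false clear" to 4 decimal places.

P(Signal drive lost) [OR] = 1 − (1−0.40) × (1−0.34) = 0.604000
P(Interlocking logic lost) [AND] = 0.21 × 0.17 × 0.16 = 0.005712
P(Power stage fails) [OR] = 1 − (1−0.37) × (1−0.43) = 0.640900
P(Vital path fails) [OR] = 1 − (1−0.03) × (1−0.640900) = 0.651673
P(Track circuit down) [OR] = 1 − (1−0.005712) × (1−0.651673) × (1−0.07) = 0.677906
P(Rail signal shows false clear) [AND] = 0.604000 × 0.677906 = 0.409455
Rounded to 4 decimal places: P(Rail signal shows false clear) ≈ 0.4095.

0.4095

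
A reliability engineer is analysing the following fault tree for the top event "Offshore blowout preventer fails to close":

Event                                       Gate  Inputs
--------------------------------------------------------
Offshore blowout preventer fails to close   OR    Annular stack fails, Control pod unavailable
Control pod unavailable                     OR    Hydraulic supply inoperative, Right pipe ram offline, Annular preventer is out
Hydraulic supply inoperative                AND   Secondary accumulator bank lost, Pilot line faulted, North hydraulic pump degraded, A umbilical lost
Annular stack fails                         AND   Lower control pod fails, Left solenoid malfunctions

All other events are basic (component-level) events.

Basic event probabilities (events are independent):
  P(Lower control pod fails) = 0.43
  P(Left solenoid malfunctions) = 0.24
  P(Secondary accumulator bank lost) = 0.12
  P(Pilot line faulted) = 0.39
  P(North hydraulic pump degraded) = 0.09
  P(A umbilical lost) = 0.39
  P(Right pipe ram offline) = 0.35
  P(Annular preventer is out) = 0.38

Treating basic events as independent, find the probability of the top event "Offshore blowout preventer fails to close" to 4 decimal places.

P(Annular stack fails) [AND] = 0.43 × 0.24 = 0.103200
P(Hydraulic supply inoperative) [AND] = 0.12 × 0.39 × 0.09 × 0.39 = 0.001643
P(Control pod unavailable) [OR] = 1 − (1−0.001643) × (1−0.35) × (1−0.38) = 0.597662
P(Offshore blowout preventer fails to close) [OR] = 1 − (1−0.103200) × (1−0.597662) = 0.639183
Rounded to 4 decimal places: P(Offshore blowout preventer fails to close) ≈ 0.6392.

0.6392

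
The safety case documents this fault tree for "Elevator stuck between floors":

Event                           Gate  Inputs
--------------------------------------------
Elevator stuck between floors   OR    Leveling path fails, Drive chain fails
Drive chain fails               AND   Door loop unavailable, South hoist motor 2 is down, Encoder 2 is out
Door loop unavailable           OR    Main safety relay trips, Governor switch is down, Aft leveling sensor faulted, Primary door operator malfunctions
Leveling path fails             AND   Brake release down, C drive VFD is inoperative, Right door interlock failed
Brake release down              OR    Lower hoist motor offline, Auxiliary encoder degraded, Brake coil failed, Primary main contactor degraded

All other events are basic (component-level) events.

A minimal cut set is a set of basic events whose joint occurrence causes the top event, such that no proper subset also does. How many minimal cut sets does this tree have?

Brake release down [OR]: union of children's cut sets → 4 cut set(s).
Leveling path fails [AND]: one cut set from each child combined → 4 × 1 × 1 = 4 cut set(s).
Door loop unavailable [OR]: union of children's cut sets → 4 cut set(s).
Drive chain fails [AND]: one cut set from each child combined → 4 × 1 × 1 = 4 cut set(s).
Elevator stuck between floors [OR]: union of children's cut sets → 8 cut set(s).
Minimal cut sets: {C drive VFD is inoperative, Lower hoist motor offline, Right door interlock failed}; {Auxiliary encoder degraded, C drive VFD is inoperative, Right door interlock failed}; {Brake coil failed, C drive VFD is inoperative, Right door interlock failed}; {C drive VFD is inoperative, Primary main contactor degraded, Right door interlock failed}; {Encoder 2 is out, Main safety relay trips, South hoist motor 2 is down}; {Encoder 2 is out, Governor switch is down, South hoist motor 2 is down}; {Aft leveling sensor faulted, Encoder 2 is out, South hoist motor 2 is down}; {Encoder 2 is out, Primary door operator malfunctions, South hoist motor 2 is down}.

8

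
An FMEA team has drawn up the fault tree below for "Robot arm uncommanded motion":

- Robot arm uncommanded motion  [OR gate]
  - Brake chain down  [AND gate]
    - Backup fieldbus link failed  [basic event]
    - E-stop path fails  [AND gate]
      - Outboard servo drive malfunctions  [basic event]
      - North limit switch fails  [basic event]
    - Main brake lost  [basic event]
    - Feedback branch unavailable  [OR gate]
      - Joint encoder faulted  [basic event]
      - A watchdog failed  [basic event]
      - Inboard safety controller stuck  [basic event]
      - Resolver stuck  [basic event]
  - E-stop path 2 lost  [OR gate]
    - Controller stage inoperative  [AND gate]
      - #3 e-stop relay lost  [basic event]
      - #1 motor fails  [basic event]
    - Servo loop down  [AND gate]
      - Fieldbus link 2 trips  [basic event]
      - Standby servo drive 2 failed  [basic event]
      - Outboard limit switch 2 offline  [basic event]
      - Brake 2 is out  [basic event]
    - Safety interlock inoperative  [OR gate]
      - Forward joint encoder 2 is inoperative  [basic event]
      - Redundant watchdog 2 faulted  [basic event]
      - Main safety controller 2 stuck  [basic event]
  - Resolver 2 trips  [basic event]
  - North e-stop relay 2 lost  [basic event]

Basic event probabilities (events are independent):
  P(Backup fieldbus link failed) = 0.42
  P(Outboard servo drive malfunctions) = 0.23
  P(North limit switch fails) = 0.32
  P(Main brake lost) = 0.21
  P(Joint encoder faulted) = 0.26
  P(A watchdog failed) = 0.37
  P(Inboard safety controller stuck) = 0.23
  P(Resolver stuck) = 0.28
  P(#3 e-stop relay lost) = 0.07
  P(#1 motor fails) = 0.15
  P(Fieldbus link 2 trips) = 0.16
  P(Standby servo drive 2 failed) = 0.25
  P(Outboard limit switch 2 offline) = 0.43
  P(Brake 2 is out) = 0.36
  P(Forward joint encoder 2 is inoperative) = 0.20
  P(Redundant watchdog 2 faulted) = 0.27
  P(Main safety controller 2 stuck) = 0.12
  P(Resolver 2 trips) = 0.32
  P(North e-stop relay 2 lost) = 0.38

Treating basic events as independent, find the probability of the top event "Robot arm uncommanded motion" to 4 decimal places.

P(E-stop path fails) [AND] = 0.23 × 0.32 = 0.073600
P(Feedback branch unavailable) [OR] = 1 − (1−0.26) × (1−0.37) × (1−0.23) × (1−0.28) = 0.741539
P(Brake chain down) [AND] = 0.42 × 0.073600 × 0.21 × 0.741539 = 0.004814
P(Controller stage inoperative) [AND] = 0.07 × 0.15 = 0.010500
P(Servo loop down) [AND] = 0.16 × 0.25 × 0.43 × 0.36 = 0.006192
P(Safety interlock inoperative) [OR] = 1 − (1−0.20) × (1−0.27) × (1−0.12) = 0.486080
P(E-stop path 2 lost) [OR] = 1 − (1−0.010500) × (1−0.006192) × (1−0.486080) = 0.494625
P(Robot arm uncommanded motion) [OR] = 1 − (1−0.004814) × (1−0.494625) × (1−0.32) × (1−0.38) = 0.787960
Rounded to 4 decimal places: P(Robot arm uncommanded motion) ≈ 0.7880.

0.7880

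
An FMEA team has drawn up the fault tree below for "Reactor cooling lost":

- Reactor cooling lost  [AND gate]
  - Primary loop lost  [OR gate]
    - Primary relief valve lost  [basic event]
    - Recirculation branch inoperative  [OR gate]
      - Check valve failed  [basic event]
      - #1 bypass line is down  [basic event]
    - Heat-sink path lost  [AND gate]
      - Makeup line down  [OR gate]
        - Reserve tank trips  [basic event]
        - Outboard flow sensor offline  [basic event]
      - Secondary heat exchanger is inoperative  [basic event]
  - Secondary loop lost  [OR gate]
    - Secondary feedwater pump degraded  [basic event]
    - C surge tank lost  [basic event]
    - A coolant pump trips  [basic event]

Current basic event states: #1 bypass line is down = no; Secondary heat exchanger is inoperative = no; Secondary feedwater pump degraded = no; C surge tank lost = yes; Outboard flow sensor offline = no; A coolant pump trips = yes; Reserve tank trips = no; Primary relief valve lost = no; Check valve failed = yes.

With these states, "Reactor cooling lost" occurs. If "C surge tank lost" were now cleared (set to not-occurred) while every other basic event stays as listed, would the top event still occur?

Yes

Counterfactual: set "C surge tank lost" to not occurred.
Recirculation branch inoperative [OR]: Check valve failed=occurs, #1 bypass line is down=not → at least one input occurs → occurs.
Makeup line down [OR]: Reserve tank trips=not, Outboard flow sensor offline=not → no input occurs → does not occur.
Heat-sink path lost [AND]: Makeup line down=not, Secondary heat exchanger is inoperative=not → not all inputs occur → does not occur.
Primary loop lost [OR]: Primary relief valve lost=not, Recirculation branch inoperative=occurs, Heat-sink path lost=not → at least one input occurs → occurs.
Secondary loop lost [OR]: Secondary feedwater pump degraded=not, C surge tank lost=not, A coolant pump trips=occurs → at least one input occurs → occurs.
Reactor cooling lost [AND]: Primary loop lost=occurs, Secondary loop lost=occurs → all inputs occur → occurs.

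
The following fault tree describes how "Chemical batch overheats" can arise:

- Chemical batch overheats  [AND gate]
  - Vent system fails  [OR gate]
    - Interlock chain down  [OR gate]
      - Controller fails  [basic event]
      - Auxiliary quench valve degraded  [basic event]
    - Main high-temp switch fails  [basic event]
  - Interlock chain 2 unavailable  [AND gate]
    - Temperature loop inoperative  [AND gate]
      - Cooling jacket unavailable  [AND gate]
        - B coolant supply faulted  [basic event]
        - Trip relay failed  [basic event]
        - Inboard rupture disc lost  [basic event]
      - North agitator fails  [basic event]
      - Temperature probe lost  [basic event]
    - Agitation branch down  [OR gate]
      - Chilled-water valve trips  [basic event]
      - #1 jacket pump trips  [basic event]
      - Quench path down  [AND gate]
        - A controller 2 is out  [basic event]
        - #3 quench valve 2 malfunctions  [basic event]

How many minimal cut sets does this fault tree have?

Interlock chain down [OR]: union of children's cut sets → 2 cut set(s).
Vent system fails [OR]: union of children's cut sets → 3 cut set(s).
Cooling jacket unavailable [AND]: one cut set from each child combined → 1 × 1 × 1 = 1 cut set(s).
Temperature loop inoperative [AND]: one cut set from each child combined → 1 × 1 × 1 = 1 cut set(s).
Quench path down [AND]: one cut set from each child combined → 1 × 1 = 1 cut set(s).
Agitation branch down [OR]: union of children's cut sets → 3 cut set(s).
Interlock chain 2 unavailable [AND]: one cut set from each child combined → 1 × 3 = 3 cut set(s).
Chemical batch overheats [AND]: one cut set from each child combined → 3 × 3 = 9 cut set(s).
Minimal cut sets: {B coolant supply faulted, Chilled-water valve trips, Controller fails, Inboard rupture disc lost, North agitator fails, Temperature probe lost, Trip relay failed}; {#1 jacket pump trips, B coolant supply faulted, Controller fails, Inboard rupture disc lost, North agitator fails, Temperature probe lost, Trip relay failed}; {#3 quench valve 2 malfunctions, A controller 2 is out, B coolant supply faulted, Controller fails, Inboard rupture disc lost, North agitator fails, Temperature probe lost, Trip relay failed}; {Auxiliary quench valve degraded, B coolant supply faulted, Chilled-water valve trips, Inboard rupture disc lost, North agitator fails, Temperature probe lost, Trip relay failed}; {#1 jacket pump trips, Auxiliary quench valve degraded, B coolant supply faulted, Inboard rupture disc lost, North agitator fails, Temperature probe lost, Trip relay failed}; {#3 quench valve 2 malfunctions, A controller 2 is out, Auxiliary quench valve degraded, B coolant supply faulted, Inboard rupture disc lost, North agitator fails, Temperature probe lost, Trip relay failed}; {B coolant supply faulted, Chilled-water valve trips, Inboard rupture disc lost, Main high-temp switch fails, North agitator fails, Temperature probe lost, Trip relay failed}; {#1 jacket pump trips, B coolant supply faulted, Inboard rupture disc lost, Main high-temp switch fails, North agitator fails, Temperature probe lost, Trip relay failed}; {#3 quench valve 2 malfunctions, A controller 2 is out, B coolant supply faulted, Inboard rupture disc lost, Main high-temp switch fails, North agitator fails, Temperature probe lost, Trip relay failed}.

9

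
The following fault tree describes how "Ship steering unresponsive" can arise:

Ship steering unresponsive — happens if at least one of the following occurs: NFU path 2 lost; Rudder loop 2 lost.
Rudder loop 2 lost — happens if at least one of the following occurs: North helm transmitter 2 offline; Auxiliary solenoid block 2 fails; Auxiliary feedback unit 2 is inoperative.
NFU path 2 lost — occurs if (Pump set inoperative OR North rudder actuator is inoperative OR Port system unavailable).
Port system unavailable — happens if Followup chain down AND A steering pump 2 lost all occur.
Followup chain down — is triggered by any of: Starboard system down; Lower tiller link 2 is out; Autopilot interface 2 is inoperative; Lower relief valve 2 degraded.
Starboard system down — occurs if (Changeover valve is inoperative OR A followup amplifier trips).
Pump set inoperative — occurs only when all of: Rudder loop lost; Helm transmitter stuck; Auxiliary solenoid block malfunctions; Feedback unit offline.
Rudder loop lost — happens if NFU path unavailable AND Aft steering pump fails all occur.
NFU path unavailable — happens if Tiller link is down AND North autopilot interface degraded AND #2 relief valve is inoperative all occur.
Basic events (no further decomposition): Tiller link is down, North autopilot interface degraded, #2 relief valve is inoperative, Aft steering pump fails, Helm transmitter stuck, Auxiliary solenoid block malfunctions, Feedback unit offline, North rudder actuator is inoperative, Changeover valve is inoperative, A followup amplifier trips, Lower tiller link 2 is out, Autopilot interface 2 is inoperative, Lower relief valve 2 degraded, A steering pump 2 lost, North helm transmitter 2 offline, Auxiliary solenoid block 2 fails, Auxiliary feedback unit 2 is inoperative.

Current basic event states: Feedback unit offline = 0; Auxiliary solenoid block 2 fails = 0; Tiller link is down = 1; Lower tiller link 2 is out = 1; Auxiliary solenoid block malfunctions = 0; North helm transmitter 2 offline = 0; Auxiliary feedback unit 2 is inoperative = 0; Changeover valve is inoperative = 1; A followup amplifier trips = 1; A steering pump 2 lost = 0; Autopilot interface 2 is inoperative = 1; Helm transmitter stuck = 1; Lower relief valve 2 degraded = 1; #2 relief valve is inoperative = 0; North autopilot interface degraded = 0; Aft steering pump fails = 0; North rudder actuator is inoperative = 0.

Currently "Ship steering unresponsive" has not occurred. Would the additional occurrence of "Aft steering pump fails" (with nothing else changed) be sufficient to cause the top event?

No

Counterfactual: set "Aft steering pump fails" to occurred.
NFU path unavailable [AND]: Tiller link is down=occurs, North autopilot interface degraded=not, #2 relief valve is inoperative=not → not all inputs occur → does not occur.
Rudder loop lost [AND]: NFU path unavailable=not, Aft steering pump fails=occurs → not all inputs occur → does not occur.
Pump set inoperative [AND]: Rudder loop lost=not, Helm transmitter stuck=occurs, Auxiliary solenoid block malfunctions=not, Feedback unit offline=not → not all inputs occur → does not occur.
Starboard system down [OR]: Changeover valve is inoperative=occurs, A followup amplifier trips=occurs → at least one input occurs → occurs.
Followup chain down [OR]: Starboard system down=occurs, Lower tiller link 2 is out=occurs, Autopilot interface 2 is inoperative=occurs, Lower relief valve 2 degraded=occurs → at least one input occurs → occurs.
Port system unavailable [AND]: Followup chain down=occurs, A steering pump 2 lost=not → not all inputs occur → does not occur.
NFU path 2 lost [OR]: Pump set inoperative=not, North rudder actuator is inoperative=not, Port system unavailable=not → no input occurs → does not occur.
Rudder loop 2 lost [OR]: North helm transmitter 2 offline=not, Auxiliary solenoid block 2 fails=not, Auxiliary feedback unit 2 is inoperative=not → no input occurs → does not occur.
Ship steering unresponsive [OR]: NFU path 2 lost=not, Rudder loop 2 lost=not → no input occurs → does not occur.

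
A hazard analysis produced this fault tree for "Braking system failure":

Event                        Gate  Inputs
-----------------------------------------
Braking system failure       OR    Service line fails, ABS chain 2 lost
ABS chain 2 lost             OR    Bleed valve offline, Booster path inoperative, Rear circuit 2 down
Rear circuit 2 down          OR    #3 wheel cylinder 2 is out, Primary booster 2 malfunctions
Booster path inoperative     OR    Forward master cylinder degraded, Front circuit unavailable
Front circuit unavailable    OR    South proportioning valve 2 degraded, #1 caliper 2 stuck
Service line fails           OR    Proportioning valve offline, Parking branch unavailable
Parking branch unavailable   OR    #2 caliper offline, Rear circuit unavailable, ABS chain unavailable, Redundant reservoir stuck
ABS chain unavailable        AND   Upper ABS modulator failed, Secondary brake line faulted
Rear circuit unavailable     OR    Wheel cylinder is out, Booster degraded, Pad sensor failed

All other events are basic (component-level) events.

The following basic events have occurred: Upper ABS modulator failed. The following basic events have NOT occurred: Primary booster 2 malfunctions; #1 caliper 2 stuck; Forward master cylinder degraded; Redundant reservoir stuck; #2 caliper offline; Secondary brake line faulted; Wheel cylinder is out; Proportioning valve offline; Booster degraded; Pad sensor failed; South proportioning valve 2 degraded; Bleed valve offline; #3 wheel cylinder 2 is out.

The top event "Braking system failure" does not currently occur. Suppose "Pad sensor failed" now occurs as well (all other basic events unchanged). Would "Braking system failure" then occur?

Counterfactual: set "Pad sensor failed" to occurred.
Rear circuit unavailable [OR]: Wheel cylinder is out=not, Booster degraded=not, Pad sensor failed=occurs → at least one input occurs → occurs.
ABS chain unavailable [AND]: Upper ABS modulator failed=occurs, Secondary brake line faulted=not → not all inputs occur → does not occur.
Parking branch unavailable [OR]: #2 caliper offline=not, Rear circuit unavailable=occurs, ABS chain unavailable=not, Redundant reservoir stuck=not → at least one input occurs → occurs.
Service line fails [OR]: Proportioning valve offline=not, Parking branch unavailable=occurs → at least one input occurs → occurs.
Front circuit unavailable [OR]: South proportioning valve 2 degraded=not, #1 caliper 2 stuck=not → no input occurs → does not occur.
Booster path inoperative [OR]: Forward master cylinder degraded=not, Front circuit unavailable=not → no input occurs → does not occur.
Rear circuit 2 down [OR]: #3 wheel cylinder 2 is out=not, Primary booster 2 malfunctions=not → no input occurs → does not occur.
ABS chain 2 lost [OR]: Bleed valve offline=not, Booster path inoperative=not, Rear circuit 2 down=not → no input occurs → does not occur.
Braking system failure [OR]: Service line fails=occurs, ABS chain 2 lost=not → at least one input occurs → occurs.

Yes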